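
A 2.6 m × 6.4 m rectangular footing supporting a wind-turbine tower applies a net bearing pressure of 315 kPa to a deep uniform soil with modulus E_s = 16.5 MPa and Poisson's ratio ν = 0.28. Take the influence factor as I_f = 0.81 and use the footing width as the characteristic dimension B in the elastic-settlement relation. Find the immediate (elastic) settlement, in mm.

Immediate (elastic) settlement: S_e = q·B·(1−ν²)/E_s · I_f.
E_s = 16.5 MPa = 16500 kPa.
S_e = 315 × 2.6 × (1 − 0.28²) / 16500 × 0.81
    = 315 × 2.6 × 0.9216 / 16500 × 0.81
    = 0.03705 m = 37.05 mm

S_e ≈ 37.1 mm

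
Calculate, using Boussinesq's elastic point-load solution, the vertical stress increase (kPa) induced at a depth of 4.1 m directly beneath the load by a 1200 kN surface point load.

Δσ_z ≈ 34.1 kPa

Boussinesq vertical stress below a point load on an elastic half-space:
Δσ_z = 3P/(2πz²) · [1 + (r/z)²]^(−5/2)
r/z = 0/4.1 = 0; [1+(r/z)²]^(−5/2) = 1.
Δσ_z = 3×1200/(2π×4.1²) × 1 = 34.084 × 1 = 34.08 kPa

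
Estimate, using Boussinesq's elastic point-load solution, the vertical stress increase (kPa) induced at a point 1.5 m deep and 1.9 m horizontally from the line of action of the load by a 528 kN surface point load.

Boussinesq vertical stress below a point load on an elastic half-space:
Δσ_z = 3P/(2πz²) · [1 + (r/z)²]^(−5/2)
r/z = 1.9/1.5 = 1.2667; [1+(r/z)²]^(−5/2) = 0.091351.
Δσ_z = 3×528/(2π×1.5²) × 0.091351 = 112.05 × 0.091351 = 10.24 kPa

Δσ_z ≈ 10.2 kPa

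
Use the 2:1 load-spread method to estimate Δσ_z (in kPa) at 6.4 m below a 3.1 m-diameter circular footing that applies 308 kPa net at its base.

By the 2:1 method the load spreads at 1 horizontal : 2 vertical, so at depth z the loaded area has grown by z in each plan dimension:
Δσ ≈ qD²/(D+z)² = 308×3.1²/(3.1+6.4)² = 32.796 kPa

Δσ_z ≈ 32.8 kPa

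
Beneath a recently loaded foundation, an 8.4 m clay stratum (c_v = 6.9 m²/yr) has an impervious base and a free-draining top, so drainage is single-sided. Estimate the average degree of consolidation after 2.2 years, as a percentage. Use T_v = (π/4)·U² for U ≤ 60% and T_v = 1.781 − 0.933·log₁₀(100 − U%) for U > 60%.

U ≈ 52.3 %

Drainage path length: H_d = H = 8.4 m (single drainage).
T_v = c_v·t/H_d² = 6.9×2.2/8.4² = 0.21514.
T_v = 0.21514 corresponds to the U ≤ 60% branch:
U = √(4T_v/π) = 0.5234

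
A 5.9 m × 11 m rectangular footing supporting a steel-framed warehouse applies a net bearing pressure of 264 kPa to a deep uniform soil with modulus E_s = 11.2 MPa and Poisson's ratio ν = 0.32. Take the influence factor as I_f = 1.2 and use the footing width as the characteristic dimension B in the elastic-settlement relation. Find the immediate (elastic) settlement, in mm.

Immediate (elastic) settlement: S_e = q·B·(1−ν²)/E_s · I_f.
E_s = 11.2 MPa = 11200 kPa.
S_e = 264 × 5.9 × (1 − 0.32²) / 11200 × 1.2
    = 264 × 5.9 × 0.8976 / 11200 × 1.2
    = 0.1498 m = 149.8 mm

S_e ≈ 150 mm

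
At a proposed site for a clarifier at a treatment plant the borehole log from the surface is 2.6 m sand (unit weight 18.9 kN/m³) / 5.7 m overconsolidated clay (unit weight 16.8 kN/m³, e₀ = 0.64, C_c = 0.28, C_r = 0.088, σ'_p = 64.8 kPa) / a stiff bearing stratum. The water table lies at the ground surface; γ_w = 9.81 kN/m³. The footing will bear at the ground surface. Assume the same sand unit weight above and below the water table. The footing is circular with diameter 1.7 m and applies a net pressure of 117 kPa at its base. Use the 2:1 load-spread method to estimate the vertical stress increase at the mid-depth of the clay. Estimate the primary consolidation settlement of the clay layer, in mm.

S_c ≈ 18.8 mm

Mid-depth of clay below the ground surface: z = 2.6 + 5.7/2 = 5.45 m.
Total vertical stress at mid-clay: σ_v = 18.9×2.6 + 16.8×2.85 = 97.02 kPa.
Pore pressure: u = 9.81×(5.45 − 0) = 53.465 kPa.
Initial effective stress: σ'_0 = σ_v − u = 97.02 − 53.465 = 43.555 kPa.
Stress increase at mid-clay by the 2:1 spreading method:
Δσ ≈ qD²/(D+z)² = 117×1.7²/(1.7+5.45)² = 6.6141 kPa
Final effective stress: σ'_f = 43.555 + 6.6141 = 50.169 kPa.
σ'_f = 50.169 ≤ σ'_p = 64.8 kPa, so the clay remains overconsolidated and only the recompression index applies:
S_c = C_r·H/(1+e₀)·log₁₀(σ'_f/σ'_0) = 0.088×5.7/1.64×log₁₀(50.169/43.555)
    = 0.30585 × 0.061397 = 0.01878 m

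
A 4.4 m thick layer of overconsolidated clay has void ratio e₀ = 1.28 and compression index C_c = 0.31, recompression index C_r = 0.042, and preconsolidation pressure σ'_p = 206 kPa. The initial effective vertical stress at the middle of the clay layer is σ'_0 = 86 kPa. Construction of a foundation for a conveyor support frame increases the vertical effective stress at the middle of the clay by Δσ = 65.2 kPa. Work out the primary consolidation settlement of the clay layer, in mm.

Final effective stress: σ'_f = 86 + 65.2 = 151.2 kPa.
σ'_f = 151.2 ≤ σ'_p = 206 kPa, so the clay remains overconsolidated and only the recompression index applies:
S_c = C_r·H/(1+e₀)·log₁₀(σ'_f/σ'_0) = 0.042×4.4/2.28×log₁₀(151.2/86)
    = 0.081052 × 0.24505 = 0.01986 m

S_c ≈ 19.9 mm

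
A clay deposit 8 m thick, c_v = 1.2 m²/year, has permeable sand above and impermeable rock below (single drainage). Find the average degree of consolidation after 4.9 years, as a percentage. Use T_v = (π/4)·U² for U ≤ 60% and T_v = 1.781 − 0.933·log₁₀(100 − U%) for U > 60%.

Drainage path length: H_d = H = 8 m (single drainage).
T_v = c_v·t/H_d² = 1.2×4.9/8² = 0.091875.
T_v = 0.091875 corresponds to the U ≤ 60% branch:
U = √(4T_v/π) = 0.342

U ≈ 34.2 %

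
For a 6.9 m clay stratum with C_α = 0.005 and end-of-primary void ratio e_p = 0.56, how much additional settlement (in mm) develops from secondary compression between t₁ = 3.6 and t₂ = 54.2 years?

S_s ≈ 26 mm

Secondary compression: S_s = C_α·H/(1+e_p)·log₁₀(t₂/t₁)
S_s = 0.005×6.9/(1+0.56)×log₁₀(54.2/3.6)
    = 0.02212 × 1.178 = 0.02605 m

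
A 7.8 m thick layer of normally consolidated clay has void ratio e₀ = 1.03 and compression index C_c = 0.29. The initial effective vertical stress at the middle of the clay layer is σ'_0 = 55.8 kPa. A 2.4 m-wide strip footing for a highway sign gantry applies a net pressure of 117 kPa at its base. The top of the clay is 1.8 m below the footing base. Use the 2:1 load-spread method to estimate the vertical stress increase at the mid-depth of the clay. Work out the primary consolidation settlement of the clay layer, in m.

Mid-depth of clay below the footing base: z = 1.8 + 7.8/2 = 5.7 m.
Stress increase at mid-clay by the 2:1 spreading method:
Δσ = qB/(B+z) = 117×2.4/(2.4+5.7) = 34.667 kPa
Final effective stress: σ'_f = σ'_0 + Δσ = 55.8 + 34.667 = 90.467 kPa.
Normally consolidated clay, so the full stress increment lies on the virgin compression line:
S_c = C_c·H/(1+e₀)·log₁₀(σ'_f/σ'_0) = 0.29×7.8/(1+1.03)×log₁₀(90.467/55.8)
    = 1.1143 × 0.20986 = 0.2338 m

S_c ≈ 0.234 m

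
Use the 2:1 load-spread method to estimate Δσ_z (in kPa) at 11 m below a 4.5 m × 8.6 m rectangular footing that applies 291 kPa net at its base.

Δσ_z ≈ 37.1 kPa

By the 2:1 method the load spreads at 1 horizontal : 2 vertical, so at depth z the loaded area has grown by z in each plan dimension:
Δσ = qBL/((B+z)(L+z)) = 291×4.5×8.6/((4.5+11)(8.6+11)) = 37.069 kPa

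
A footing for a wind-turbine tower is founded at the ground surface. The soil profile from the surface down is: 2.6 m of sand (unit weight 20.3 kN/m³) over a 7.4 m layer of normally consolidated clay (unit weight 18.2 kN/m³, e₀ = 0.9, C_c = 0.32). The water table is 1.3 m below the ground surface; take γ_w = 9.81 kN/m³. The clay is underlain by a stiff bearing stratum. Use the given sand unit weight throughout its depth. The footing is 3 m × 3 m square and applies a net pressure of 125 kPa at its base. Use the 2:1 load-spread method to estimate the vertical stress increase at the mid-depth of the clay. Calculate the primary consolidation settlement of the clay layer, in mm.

Mid-depth of clay below the ground surface: z = 2.6 + 7.4/2 = 6.3 m.
Total vertical stress at mid-clay: σ_v = 20.3×2.6 + 18.2×3.7 = 120.12 kPa.
Pore pressure: u = 9.81×(6.3 − 1.3) = 49.05 kPa.
Initial effective stress: σ'_0 = σ_v − u = 120.12 − 49.05 = 71.07 kPa.
Stress increase at mid-clay by the 2:1 spreading method:
Δσ = qBL/((B+z)(L+z)) = 125×3×3/((3+6.3)(3+6.3)) = 13.007 kPa
Final effective stress: σ'_f = σ'_0 + Δσ = 71.07 + 13.007 = 84.077 kPa.
Normally consolidated clay, so the full stress increment lies on the virgin compression line:
S_c = C_c·H/(1+e₀)·log₁₀(σ'_f/σ'_0) = 0.32×7.4/(1+0.9)×log₁₀(84.077/71.07)
    = 1.2463 × 0.072991 = 0.09097 m

S_c ≈ 91 mm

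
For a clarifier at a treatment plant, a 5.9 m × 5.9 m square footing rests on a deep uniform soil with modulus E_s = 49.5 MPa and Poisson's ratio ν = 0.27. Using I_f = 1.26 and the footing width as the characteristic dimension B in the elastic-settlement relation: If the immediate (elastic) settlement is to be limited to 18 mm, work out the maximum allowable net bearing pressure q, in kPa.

E_s = 49.5 MPa = 49500 kPa.
S_e = q·B·(1−ν²)/E_s · I_f  ⇒  q = S_e·E_s / (B·(1−ν²)·I_f).
q = 0.018 × 49500 / (5.9 × 0.9271 × 1.26) = 129.3 kPa

q ≈ 129 kPa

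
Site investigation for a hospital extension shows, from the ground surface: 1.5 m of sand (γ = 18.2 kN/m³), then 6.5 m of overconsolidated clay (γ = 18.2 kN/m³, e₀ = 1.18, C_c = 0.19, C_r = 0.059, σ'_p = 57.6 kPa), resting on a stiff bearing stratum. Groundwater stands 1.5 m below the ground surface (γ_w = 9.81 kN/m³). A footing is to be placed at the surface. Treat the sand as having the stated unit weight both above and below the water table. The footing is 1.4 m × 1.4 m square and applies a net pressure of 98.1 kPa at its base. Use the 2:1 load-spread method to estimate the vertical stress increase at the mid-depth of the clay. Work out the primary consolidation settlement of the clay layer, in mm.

Mid-depth of clay below the ground surface: z = 1.5 + 6.5/2 = 4.75 m.
Total vertical stress at mid-clay: σ_v = 18.2×1.5 + 18.2×3.25 = 86.45 kPa.
Pore pressure: u = 9.81×(4.75 − 1.5) = 31.883 kPa.
Initial effective stress: σ'_0 = σ_v − u = 86.45 − 31.883 = 54.567 kPa.
Stress increase at mid-clay by the 2:1 spreading method:
Δσ = qBL/((B+z)(L+z)) = 98.1×1.4×1.4/((1.4+4.75)(1.4+4.75)) = 5.0836 kPa
Final effective stress: σ'_f = 54.567 + 5.0836 = 59.651 kPa.
σ'_f = 59.651 > σ'_p = 57.6 kPa, so the stress path crosses the preconsolidation pressure — recompression up to σ'_p, then virgin compression beyond:
S_c = H/(1+e₀)·[C_r·log₁₀(σ'_p/σ'_0) + C_c·log₁₀(σ'_f/σ'_p)]
    = 6.5/2.18 × [0.059×log₁₀(57.6/54.567) + 0.19×log₁₀(59.651/57.6)]
    = 2.9817 × [0.0013861 + 0.0028871] = 0.01274 m

S_c ≈ 12.7 mm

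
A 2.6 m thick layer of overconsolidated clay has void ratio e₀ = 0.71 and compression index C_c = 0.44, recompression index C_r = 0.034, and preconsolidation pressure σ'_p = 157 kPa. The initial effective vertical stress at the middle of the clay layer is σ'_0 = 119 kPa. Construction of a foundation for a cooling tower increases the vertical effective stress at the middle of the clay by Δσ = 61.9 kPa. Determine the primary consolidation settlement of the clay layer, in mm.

Final effective stress: σ'_f = 119 + 61.9 = 180.9 kPa.
σ'_f = 180.9 > σ'_p = 157 kPa, so the stress path crosses the preconsolidation pressure — recompression up to σ'_p, then virgin compression beyond:
S_c = H/(1+e₀)·[C_r·log₁₀(σ'_p/σ'_0) + C_c·log₁₀(σ'_f/σ'_p)]
    = 2.6/1.71 × [0.034×log₁₀(157/119) + 0.44×log₁₀(180.9/157)]
    = 1.5205 × [0.004092 + 0.027077] = 0.04739 m

S_c ≈ 47.4 mm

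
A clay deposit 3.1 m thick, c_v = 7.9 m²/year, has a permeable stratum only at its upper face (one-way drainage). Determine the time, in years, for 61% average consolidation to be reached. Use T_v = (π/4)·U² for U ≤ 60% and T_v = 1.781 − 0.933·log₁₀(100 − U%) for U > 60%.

t ≈ 0.361 years

Drainage path length: H_d = H = 3.1 m (single drainage).
U > 60%: T_v = 1.781 − 0.933·log₁₀(100 − 61) = 0.29654.
t = T_v·H_d²/c_v = 0.29654×3.1²/7.9 = 0.3607 years.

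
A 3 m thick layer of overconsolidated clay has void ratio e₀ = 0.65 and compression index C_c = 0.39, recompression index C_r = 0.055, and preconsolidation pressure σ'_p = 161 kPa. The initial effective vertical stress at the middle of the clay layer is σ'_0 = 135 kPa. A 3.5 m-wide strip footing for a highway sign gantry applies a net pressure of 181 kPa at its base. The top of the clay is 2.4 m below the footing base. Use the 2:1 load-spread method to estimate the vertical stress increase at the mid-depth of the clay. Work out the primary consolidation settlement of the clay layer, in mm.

S_c ≈ 105 mm

Mid-depth of clay below the footing base: z = 2.4 + 3/2 = 3.9 m.
Stress increase at mid-clay by the 2:1 spreading method:
Δσ = qB/(B+z) = 181×3.5/(3.5+3.9) = 85.608 kPa
Final effective stress: σ'_f = 135 + 85.608 = 220.61 kPa.
σ'_f = 220.61 > σ'_p = 161 kPa, so the stress path crosses the preconsolidation pressure — recompression up to σ'_p, then virgin compression beyond:
S_c = H/(1+e₀)·[C_r·log₁₀(σ'_p/σ'_0) + C_c·log₁₀(σ'_f/σ'_p)]
    = 3/1.65 × [0.055×log₁₀(161/135) + 0.39×log₁₀(220.61/161)]
    = 1.8182 × [0.0042071 + 0.053352] = 0.1047 m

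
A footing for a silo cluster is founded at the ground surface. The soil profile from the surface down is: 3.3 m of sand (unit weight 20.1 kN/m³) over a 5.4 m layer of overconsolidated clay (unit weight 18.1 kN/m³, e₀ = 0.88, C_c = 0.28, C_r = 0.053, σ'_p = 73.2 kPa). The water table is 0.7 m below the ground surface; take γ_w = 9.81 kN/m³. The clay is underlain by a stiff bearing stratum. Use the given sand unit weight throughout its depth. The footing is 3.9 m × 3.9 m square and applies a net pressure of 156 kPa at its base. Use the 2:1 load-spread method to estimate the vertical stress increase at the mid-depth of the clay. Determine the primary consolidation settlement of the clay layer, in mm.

Mid-depth of clay below the ground surface: z = 3.3 + 5.4/2 = 6 m.
Total vertical stress at mid-clay: σ_v = 20.1×3.3 + 18.1×2.7 = 115.2 kPa.
Pore pressure: u = 9.81×(6 − 0.7) = 51.993 kPa.
Initial effective stress: σ'_0 = σ_v − u = 115.2 − 51.993 = 63.207 kPa.
Stress increase at mid-clay by the 2:1 spreading method:
Δσ = qBL/((B+z)(L+z)) = 156×3.9×3.9/((3.9+6)(3.9+6)) = 24.209 kPa
Final effective stress: σ'_f = 63.207 + 24.209 = 87.416 kPa.
σ'_f = 87.416 > σ'_p = 73.2 kPa, so the stress path crosses the preconsolidation pressure — recompression up to σ'_p, then virgin compression beyond:
S_c = H/(1+e₀)·[C_r·log₁₀(σ'_p/σ'_0) + C_c·log₁₀(σ'_f/σ'_p)]
    = 5.4/1.88 × [0.053×log₁₀(73.2/63.207) + 0.28×log₁₀(87.416/73.2)]
    = 2.8723 × [0.0033785 + 0.021582] = 0.07169 m

S_c ≈ 71.7 mm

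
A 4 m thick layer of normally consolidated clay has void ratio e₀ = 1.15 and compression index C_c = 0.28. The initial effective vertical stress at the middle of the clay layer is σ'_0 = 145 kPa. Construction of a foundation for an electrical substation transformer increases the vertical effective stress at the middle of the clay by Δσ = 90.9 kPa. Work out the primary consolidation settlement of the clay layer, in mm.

S_c ≈ 110 mm

Final effective stress: σ'_f = σ'_0 + Δσ = 145 + 90.9 = 235.9 kPa.
Normally consolidated clay, so the full stress increment lies on the virgin compression line:
S_c = C_c·H/(1+e₀)·log₁₀(σ'_f/σ'_0) = 0.28×4/(1+1.15)×log₁₀(235.9/145)
    = 0.52093 × 0.21136 = 0.1101 m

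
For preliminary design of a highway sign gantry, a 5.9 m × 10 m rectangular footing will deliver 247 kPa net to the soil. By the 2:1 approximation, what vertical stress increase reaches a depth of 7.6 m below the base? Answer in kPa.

Δσ_z ≈ 61.3 kPa

By the 2:1 method the load spreads at 1 horizontal : 2 vertical, so at depth z the loaded area has grown by z in each plan dimension:
Δσ = qBL/((B+z)(L+z)) = 247×5.9×10/((5.9+7.6)(10+7.6)) = 61.334 kPa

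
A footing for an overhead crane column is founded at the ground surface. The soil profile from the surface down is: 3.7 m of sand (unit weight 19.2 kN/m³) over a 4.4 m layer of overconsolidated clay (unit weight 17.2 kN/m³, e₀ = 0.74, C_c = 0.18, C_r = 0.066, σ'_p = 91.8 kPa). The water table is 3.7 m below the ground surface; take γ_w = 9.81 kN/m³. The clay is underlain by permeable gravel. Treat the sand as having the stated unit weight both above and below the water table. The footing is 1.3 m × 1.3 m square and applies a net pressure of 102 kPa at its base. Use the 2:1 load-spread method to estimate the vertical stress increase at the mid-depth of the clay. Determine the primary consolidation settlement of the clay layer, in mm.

Mid-depth of clay below the ground surface: z = 3.7 + 4.4/2 = 5.9 m.
Total vertical stress at mid-clay: σ_v = 19.2×3.7 + 17.2×2.2 = 108.88 kPa.
Pore pressure: u = 9.81×(5.9 − 3.7) = 21.582 kPa.
Initial effective stress: σ'_0 = σ_v − u = 108.88 − 21.582 = 87.298 kPa.
Stress increase at mid-clay by the 2:1 spreading method:
Δσ = qBL/((B+z)(L+z)) = 102×1.3×1.3/((1.3+5.9)(1.3+5.9)) = 3.3252 kPa
Final effective stress: σ'_f = 87.298 + 3.3252 = 90.623 kPa.
σ'_f = 90.623 ≤ σ'_p = 91.8 kPa, so the clay remains overconsolidated and only the recompression index applies:
S_c = C_r·H/(1+e₀)·log₁₀(σ'_f/σ'_0) = 0.066×4.4/1.74×log₁₀(90.623/87.298)
    = 0.16689 × 0.016234 = 0.002709 m

S_c ≈ 2.71 mm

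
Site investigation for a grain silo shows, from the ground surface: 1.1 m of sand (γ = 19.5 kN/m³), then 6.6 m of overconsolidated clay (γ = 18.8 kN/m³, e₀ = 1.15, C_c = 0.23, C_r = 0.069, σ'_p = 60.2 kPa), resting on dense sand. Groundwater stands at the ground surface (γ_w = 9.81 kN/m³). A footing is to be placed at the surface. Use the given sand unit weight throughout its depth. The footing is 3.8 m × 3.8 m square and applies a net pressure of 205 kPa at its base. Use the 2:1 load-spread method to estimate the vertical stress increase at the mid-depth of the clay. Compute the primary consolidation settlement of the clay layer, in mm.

S_c ≈ 140 mm

Mid-depth of clay below the ground surface: z = 1.1 + 6.6/2 = 4.4 m.
Total vertical stress at mid-clay: σ_v = 19.5×1.1 + 18.8×3.3 = 83.49 kPa.
Pore pressure: u = 9.81×(4.4 − 0) = 43.164 kPa.
Initial effective stress: σ'_0 = σ_v − u = 83.49 − 43.164 = 40.326 kPa.
Stress increase at mid-clay by the 2:1 spreading method:
Δσ = qBL/((B+z)(L+z)) = 205×3.8×3.8/((3.8+4.4)(3.8+4.4)) = 44.024 kPa
Final effective stress: σ'_f = 40.326 + 44.024 = 84.35 kPa.
σ'_f = 84.35 > σ'_p = 60.2 kPa, so the stress path crosses the preconsolidation pressure — recompression up to σ'_p, then virgin compression beyond:
S_c = H/(1+e₀)·[C_r·log₁₀(σ'_p/σ'_0) + C_c·log₁₀(σ'_f/σ'_p)]
    = 6.6/2.15 × [0.069×log₁₀(60.2/40.326) + 0.23×log₁₀(84.35/60.2)]
    = 3.0698 × [0.012007 + 0.033692] = 0.1403 m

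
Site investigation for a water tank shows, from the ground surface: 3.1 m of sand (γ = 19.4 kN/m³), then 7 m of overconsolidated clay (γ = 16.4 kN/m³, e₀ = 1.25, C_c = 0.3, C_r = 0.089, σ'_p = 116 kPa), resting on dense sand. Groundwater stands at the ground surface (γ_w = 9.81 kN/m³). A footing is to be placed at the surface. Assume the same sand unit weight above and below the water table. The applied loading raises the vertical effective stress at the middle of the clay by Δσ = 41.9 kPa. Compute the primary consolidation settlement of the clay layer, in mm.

S_c ≈ 70.3 mm

Mid-depth of clay below the ground surface: z = 3.1 + 7/2 = 6.6 m.
Total vertical stress at mid-clay: σ_v = 19.4×3.1 + 16.4×3.5 = 117.54 kPa.
Pore pressure: u = 9.81×(6.6 − 0) = 64.746 kPa.
Initial effective stress: σ'_0 = σ_v − u = 117.54 − 64.746 = 52.794 kPa.
Final effective stress: σ'_f = 52.794 + 41.9 = 94.694 kPa.
σ'_f = 94.694 ≤ σ'_p = 116 kPa, so the clay remains overconsolidated and only the recompression index applies:
S_c = C_r·H/(1+e₀)·log₁₀(σ'_f/σ'_0) = 0.089×7/2.25×log₁₀(94.694/52.794)
    = 0.27689 × 0.25374 = 0.07026 m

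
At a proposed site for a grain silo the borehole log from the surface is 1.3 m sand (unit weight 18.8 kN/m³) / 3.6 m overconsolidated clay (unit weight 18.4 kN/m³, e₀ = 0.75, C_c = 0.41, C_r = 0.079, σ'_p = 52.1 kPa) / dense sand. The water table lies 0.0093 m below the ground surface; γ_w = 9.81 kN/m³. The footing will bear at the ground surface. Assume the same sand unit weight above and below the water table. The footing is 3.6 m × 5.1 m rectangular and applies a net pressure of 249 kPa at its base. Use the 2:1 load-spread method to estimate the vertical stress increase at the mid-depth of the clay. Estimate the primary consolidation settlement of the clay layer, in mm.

Mid-depth of clay below the ground surface: z = 1.3 + 3.6/2 = 3.1 m.
Total vertical stress at mid-clay: σ_v = 18.8×1.3 + 18.4×1.8 = 57.56 kPa.
Pore pressure: u = 9.81×(3.1 − 0.0093) = 30.323 kPa.
Initial effective stress: σ'_0 = σ_v − u = 57.56 − 30.323 = 27.237 kPa.
Stress increase at mid-clay by the 2:1 spreading method:
Δσ = qBL/((B+z)(L+z)) = 249×3.6×5.1/((3.6+3.1)(5.1+3.1)) = 83.212 kPa
Final effective stress: σ'_f = 27.237 + 83.212 = 110.45 kPa.
σ'_f = 110.45 > σ'_p = 52.1 kPa, so the stress path crosses the preconsolidation pressure — recompression up to σ'_p, then virgin compression beyond:
S_c = H/(1+e₀)·[C_r·log₁₀(σ'_p/σ'_0) + C_c·log₁₀(σ'_f/σ'_p)]
    = 3.6/1.75 × [0.079×log₁₀(52.1/27.237) + 0.41×log₁₀(110.45/52.1)]
    = 2.0571 × [0.022253 + 0.13379] = 0.321 m

S_c ≈ 321 mm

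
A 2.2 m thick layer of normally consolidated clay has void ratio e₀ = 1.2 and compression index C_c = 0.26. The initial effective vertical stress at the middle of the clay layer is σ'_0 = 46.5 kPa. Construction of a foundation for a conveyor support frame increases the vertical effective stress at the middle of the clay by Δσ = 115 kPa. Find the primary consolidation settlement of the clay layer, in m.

S_c ≈ 0.141 m

Final effective stress: σ'_f = σ'_0 + Δσ = 46.5 + 115 = 161.5 kPa.
Normally consolidated clay, so the full stress increment lies on the virgin compression line:
S_c = C_c·H/(1+e₀)·log₁₀(σ'_f/σ'_0) = 0.26×2.2/(1+1.2)×log₁₀(161.5/46.5)
    = 0.26 × 0.54072 = 0.1406 m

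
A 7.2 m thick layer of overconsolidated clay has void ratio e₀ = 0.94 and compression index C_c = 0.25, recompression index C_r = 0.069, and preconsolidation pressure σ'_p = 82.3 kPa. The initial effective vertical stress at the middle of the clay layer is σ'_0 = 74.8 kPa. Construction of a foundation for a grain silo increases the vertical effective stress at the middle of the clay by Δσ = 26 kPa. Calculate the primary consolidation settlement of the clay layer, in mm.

S_c ≈ 92.3 mm

Final effective stress: σ'_f = 74.8 + 26 = 100.8 kPa.
σ'_f = 100.8 > σ'_p = 82.3 kPa, so the stress path crosses the preconsolidation pressure — recompression up to σ'_p, then virgin compression beyond:
S_c = H/(1+e₀)·[C_r·log₁₀(σ'_p/σ'_0) + C_c·log₁₀(σ'_f/σ'_p)]
    = 7.2/1.94 × [0.069×log₁₀(82.3/74.8) + 0.25×log₁₀(100.8/82.3)]
    = 3.7113 × [0.0028634 + 0.022015] = 0.09233 m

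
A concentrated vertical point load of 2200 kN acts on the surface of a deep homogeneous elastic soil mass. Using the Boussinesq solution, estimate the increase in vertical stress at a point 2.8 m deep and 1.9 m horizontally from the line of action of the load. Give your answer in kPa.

Boussinesq vertical stress below a point load on an elastic half-space:
Δσ_z = 3P/(2πz²) · [1 + (r/z)²]^(−5/2)
r/z = 1.9/2.8 = 0.67857; [1+(r/z)²]^(−5/2) = 0.38795.
Δσ_z = 3×2200/(2π×2.8²) × 0.38795 = 133.98 × 0.38795 = 51.98 kPa

Δσ_z ≈ 52 kPa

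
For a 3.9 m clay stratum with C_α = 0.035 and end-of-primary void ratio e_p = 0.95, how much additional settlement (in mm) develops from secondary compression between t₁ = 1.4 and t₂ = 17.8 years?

S_s ≈ 77.3 mm

Secondary compression: S_s = C_α·H/(1+e_p)·log₁₀(t₂/t₁)
S_s = 0.035×3.9/(1+0.95)×log₁₀(17.8/1.4)
    = 0.07 × 1.104 = 0.0773 m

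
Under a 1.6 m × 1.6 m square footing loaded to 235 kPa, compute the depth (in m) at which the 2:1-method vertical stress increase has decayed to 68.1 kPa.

z ≈ 1.37 m

2:1 spreading — at depth z the loaded area has grown by z in each plan dimension:
qB²/(B+z)² = Δσ_z ⇒ z = B(√(q/Δσ_z) − 1) = 1.6×(√(235/68.1) − 1) = 1.372 m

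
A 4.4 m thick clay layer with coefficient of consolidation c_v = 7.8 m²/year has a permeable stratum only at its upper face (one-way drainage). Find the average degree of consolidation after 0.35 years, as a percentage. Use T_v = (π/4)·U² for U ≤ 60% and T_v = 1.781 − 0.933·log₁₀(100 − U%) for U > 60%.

U ≈ 42.4 %

Drainage path length: H_d = H = 4.4 m (single drainage).
T_v = c_v·t/H_d² = 7.8×0.35/4.4² = 0.14101.
T_v = 0.14101 corresponds to the U ≤ 60% branch:
U = √(4T_v/π) = 0.4237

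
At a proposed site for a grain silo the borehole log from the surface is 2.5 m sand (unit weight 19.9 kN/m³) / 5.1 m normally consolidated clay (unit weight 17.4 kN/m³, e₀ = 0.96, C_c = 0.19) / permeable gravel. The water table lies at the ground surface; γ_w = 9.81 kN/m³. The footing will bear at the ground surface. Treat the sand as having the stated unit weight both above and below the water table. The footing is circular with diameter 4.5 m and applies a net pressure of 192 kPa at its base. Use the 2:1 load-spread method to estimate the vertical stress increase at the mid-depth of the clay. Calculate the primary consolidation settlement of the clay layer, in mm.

Mid-depth of clay below the ground surface: z = 2.5 + 5.1/2 = 5.05 m.
Total vertical stress at mid-clay: σ_v = 19.9×2.5 + 17.4×2.55 = 94.12 kPa.
Pore pressure: u = 9.81×(5.05 − 0) = 49.541 kPa.
Initial effective stress: σ'_0 = σ_v − u = 94.12 − 49.541 = 44.579 kPa.
Stress increase at mid-clay by the 2:1 spreading method:
Δσ ≈ qD²/(D+z)² = 192×4.5²/(4.5+5.05)² = 42.63 kPa
Final effective stress: σ'_f = σ'_0 + Δσ = 44.579 + 42.63 = 87.209 kPa.
Normally consolidated clay, so the full stress increment lies on the virgin compression line:
S_c = C_c·H/(1+e₀)·log₁₀(σ'_f/σ'_0) = 0.19×5.1/(1+0.96)×log₁₀(87.209/44.579)
    = 0.49439 × 0.29143 = 0.1441 m

S_c ≈ 144 mm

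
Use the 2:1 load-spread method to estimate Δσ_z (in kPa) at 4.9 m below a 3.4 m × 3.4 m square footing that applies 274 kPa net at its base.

By the 2:1 method the load spreads at 1 horizontal : 2 vertical, so at depth z the loaded area has grown by z in each plan dimension:
Δσ = qBL/((B+z)(L+z)) = 274×3.4×3.4/((3.4+4.9)(3.4+4.9)) = 45.978 kPa

Δσ_z ≈ 46 kPa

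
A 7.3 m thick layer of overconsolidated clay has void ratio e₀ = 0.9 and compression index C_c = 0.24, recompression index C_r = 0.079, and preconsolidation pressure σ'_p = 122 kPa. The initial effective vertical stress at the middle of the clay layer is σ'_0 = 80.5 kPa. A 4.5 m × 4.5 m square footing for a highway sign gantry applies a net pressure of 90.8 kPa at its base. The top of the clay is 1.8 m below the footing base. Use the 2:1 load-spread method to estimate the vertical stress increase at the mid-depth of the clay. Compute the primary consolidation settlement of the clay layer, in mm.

Mid-depth of clay below the footing base: z = 1.8 + 7.3/2 = 5.45 m.
Stress increase at mid-clay by the 2:1 spreading method:
Δσ = qBL/((B+z)(L+z)) = 90.8×4.5×4.5/((4.5+5.45)(4.5+5.45)) = 18.572 kPa
Final effective stress: σ'_f = 80.5 + 18.572 = 99.072 kPa.
σ'_f = 99.072 ≤ σ'_p = 122 kPa, so the clay remains overconsolidated and only the recompression index applies:
S_c = C_r·H/(1+e₀)·log₁₀(σ'_f/σ'_0) = 0.079×7.3/1.9×log₁₀(99.072/80.5)
    = 0.30353 × 0.090155 = 0.02736 m

S_c ≈ 27.4 mm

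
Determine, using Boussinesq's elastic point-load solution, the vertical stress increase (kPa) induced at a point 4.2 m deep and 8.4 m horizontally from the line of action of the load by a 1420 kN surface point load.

Boussinesq vertical stress below a point load on an elastic half-space:
Δσ_z = 3P/(2πz²) · [1 + (r/z)²]^(−5/2)
r/z = 8.4/4.2 = 2; [1+(r/z)²]^(−5/2) = 0.017889.
Δσ_z = 3×1420/(2π×4.2²) × 0.017889 = 38.435 × 0.017889 = 0.6876 kPa

Δσ_z ≈ 0.688 kPa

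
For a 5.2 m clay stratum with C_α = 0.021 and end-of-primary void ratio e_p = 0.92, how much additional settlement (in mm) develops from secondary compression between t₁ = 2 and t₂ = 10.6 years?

S_s ≈ 41.2 mm

Secondary compression: S_s = C_α·H/(1+e_p)·log₁₀(t₂/t₁)
S_s = 0.021×5.2/(1+0.92)×log₁₀(10.6/2)
    = 0.05688 × 0.7243 = 0.04119 m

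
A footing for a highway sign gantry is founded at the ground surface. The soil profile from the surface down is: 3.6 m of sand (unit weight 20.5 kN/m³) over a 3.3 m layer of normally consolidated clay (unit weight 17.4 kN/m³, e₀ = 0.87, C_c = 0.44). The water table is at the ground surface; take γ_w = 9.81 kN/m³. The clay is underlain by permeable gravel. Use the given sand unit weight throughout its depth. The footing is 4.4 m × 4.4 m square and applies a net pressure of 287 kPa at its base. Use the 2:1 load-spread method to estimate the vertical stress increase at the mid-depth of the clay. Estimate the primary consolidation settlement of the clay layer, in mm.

Mid-depth of clay below the ground surface: z = 3.6 + 3.3/2 = 5.25 m.
Total vertical stress at mid-clay: σ_v = 20.5×3.6 + 17.4×1.65 = 102.51 kPa.
Pore pressure: u = 9.81×(5.25 − 0) = 51.503 kPa.
Initial effective stress: σ'_0 = σ_v − u = 102.51 − 51.503 = 51.007 kPa.
Stress increase at mid-clay by the 2:1 spreading method:
Δσ = qBL/((B+z)(L+z)) = 287×4.4×4.4/((4.4+5.25)(4.4+5.25)) = 59.667 kPa
Final effective stress: σ'_f = σ'_0 + Δσ = 51.007 + 59.667 = 110.67 kPa.
Normally consolidated clay, so the full stress increment lies on the virgin compression line:
S_c = C_c·H/(1+e₀)·log₁₀(σ'_f/σ'_0) = 0.44×3.3/(1+0.87)×log₁₀(110.67/51.007)
    = 0.77647 × 0.3364 = 0.2612 m

S_c ≈ 261 mm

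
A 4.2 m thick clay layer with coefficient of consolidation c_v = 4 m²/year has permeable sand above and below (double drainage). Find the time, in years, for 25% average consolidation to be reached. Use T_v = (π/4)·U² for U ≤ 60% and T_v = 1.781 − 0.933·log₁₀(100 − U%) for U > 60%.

Drainage path length: H_d = H/2 = 2.1 m (double drainage).
U ≤ 60%: T_v = (π/4)·U² = (π/4)×0.25² = 0.049087.
t = T_v·H_d²/c_v = 0.049087×2.1²/4 = 0.05412 years.

t ≈ 0.0541 years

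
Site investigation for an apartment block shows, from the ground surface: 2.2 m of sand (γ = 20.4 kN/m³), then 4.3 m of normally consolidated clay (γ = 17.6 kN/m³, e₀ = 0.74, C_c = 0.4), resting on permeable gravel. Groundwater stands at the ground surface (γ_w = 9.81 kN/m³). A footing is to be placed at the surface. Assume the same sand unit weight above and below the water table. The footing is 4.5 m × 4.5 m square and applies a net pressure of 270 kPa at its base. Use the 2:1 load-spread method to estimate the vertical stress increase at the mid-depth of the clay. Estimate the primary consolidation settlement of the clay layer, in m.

Mid-depth of clay below the ground surface: z = 2.2 + 4.3/2 = 4.35 m.
Total vertical stress at mid-clay: σ_v = 20.4×2.2 + 17.6×2.15 = 82.72 kPa.
Pore pressure: u = 9.81×(4.35 − 0) = 42.673 kPa.
Initial effective stress: σ'_0 = σ_v − u = 82.72 − 42.673 = 40.047 kPa.
Stress increase at mid-clay by the 2:1 spreading method:
Δσ = qBL/((B+z)(L+z)) = 270×4.5×4.5/((4.5+4.35)(4.5+4.35)) = 69.808 kPa
Final effective stress: σ'_f = σ'_0 + Δσ = 40.047 + 69.808 = 109.86 kPa.
Normally consolidated clay, so the full stress increment lies on the virgin compression line:
S_c = C_c·H/(1+e₀)·log₁₀(σ'_f/σ'_0) = 0.4×4.3/(1+0.74)×log₁₀(109.86/40.047)
    = 0.98851 × 0.43827 = 0.4332 m

S_c ≈ 0.433 m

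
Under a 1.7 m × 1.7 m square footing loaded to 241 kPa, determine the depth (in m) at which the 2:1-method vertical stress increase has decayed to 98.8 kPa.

2:1 spreading — at depth z the loaded area has grown by z in each plan dimension:
qB²/(B+z)² = Δσ_z ⇒ z = B(√(q/Δσ_z) − 1) = 1.7×(√(241/98.8) − 1) = 0.9551 m

z ≈ 0.955 m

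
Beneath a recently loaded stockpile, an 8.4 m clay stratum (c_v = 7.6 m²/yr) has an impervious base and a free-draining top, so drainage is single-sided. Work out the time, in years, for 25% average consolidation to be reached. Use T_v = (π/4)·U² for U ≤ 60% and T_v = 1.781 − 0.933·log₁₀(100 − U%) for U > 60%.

Drainage path length: H_d = H = 8.4 m (single drainage).
U ≤ 60%: T_v = (π/4)·U² = (π/4)×0.25² = 0.049087.
t = T_v·H_d²/c_v = 0.049087×8.4²/7.6 = 0.4557 years.

t ≈ 0.456 years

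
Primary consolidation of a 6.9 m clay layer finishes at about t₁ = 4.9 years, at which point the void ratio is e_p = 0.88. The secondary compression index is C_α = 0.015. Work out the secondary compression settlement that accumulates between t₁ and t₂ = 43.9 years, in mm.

S_s ≈ 52.4 mm

Secondary compression: S_s = C_α·H/(1+e_p)·log₁₀(t₂/t₁)
S_s = 0.015×6.9/(1+0.88)×log₁₀(43.9/4.9)
    = 0.05505 × 0.9523 = 0.05243 m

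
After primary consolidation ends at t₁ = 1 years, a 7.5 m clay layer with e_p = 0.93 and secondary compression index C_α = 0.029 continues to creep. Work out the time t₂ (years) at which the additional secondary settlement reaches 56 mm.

t₂ ≈ 3.14 years

S_s = C_α·H/(1+e_p)·log₁₀(t₂/t₁) ⇒ log₁₀(t₂/t₁) = S_s·(1+e_p)/(C_α·H).
log₁₀(t₂/t₁) = 0.056 × (1+0.93) / (0.029×7.5) = 0.4969
t₂ = t₁ × 10^0.4969 = 1 × 3.14 = 3.14 years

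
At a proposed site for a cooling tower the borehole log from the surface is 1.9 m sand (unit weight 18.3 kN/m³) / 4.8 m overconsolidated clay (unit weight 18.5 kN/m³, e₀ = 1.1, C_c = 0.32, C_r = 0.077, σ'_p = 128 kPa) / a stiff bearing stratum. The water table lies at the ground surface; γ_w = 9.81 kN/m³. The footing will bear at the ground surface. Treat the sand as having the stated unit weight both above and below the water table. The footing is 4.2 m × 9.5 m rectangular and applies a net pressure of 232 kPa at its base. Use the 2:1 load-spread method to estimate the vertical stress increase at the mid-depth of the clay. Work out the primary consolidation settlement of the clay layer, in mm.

S_c ≈ 87.3 mm

Mid-depth of clay below the ground surface: z = 1.9 + 4.8/2 = 4.3 m.
Total vertical stress at mid-clay: σ_v = 18.3×1.9 + 18.5×2.4 = 79.17 kPa.
Pore pressure: u = 9.81×(4.3 − 0) = 42.183 kPa.
Initial effective stress: σ'_0 = σ_v − u = 79.17 − 42.183 = 36.987 kPa.
Stress increase at mid-clay by the 2:1 spreading method:
Δσ = qBL/((B+z)(L+z)) = 232×4.2×9.5/((4.2+4.3)(9.5+4.3)) = 78.916 kPa
Final effective stress: σ'_f = 36.987 + 78.916 = 115.9 kPa.
σ'_f = 115.9 ≤ σ'_p = 128 kPa, so the clay remains overconsolidated and only the recompression index applies:
S_c = C_r·H/(1+e₀)·log₁₀(σ'_f/σ'_0) = 0.077×4.8/2.1×log₁₀(115.9/36.987)
    = 0.176 × 0.49603 = 0.0873 m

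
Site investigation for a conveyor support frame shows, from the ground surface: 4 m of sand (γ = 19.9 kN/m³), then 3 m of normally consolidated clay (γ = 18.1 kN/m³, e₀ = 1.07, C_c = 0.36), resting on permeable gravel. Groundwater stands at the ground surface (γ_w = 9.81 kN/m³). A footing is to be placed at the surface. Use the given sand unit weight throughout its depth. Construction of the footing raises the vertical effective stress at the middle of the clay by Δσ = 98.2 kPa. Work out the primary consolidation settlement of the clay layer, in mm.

S_c ≈ 238 mm

Mid-depth of clay below the ground surface: z = 4 + 3/2 = 5.5 m.
Total vertical stress at mid-clay: σ_v = 19.9×4 + 18.1×1.5 = 106.75 kPa.
Pore pressure: u = 9.81×(5.5 − 0) = 53.955 kPa.
Initial effective stress: σ'_0 = σ_v − u = 106.75 − 53.955 = 52.795 kPa.
Final effective stress: σ'_f = σ'_0 + Δσ = 52.795 + 98.2 = 151 kPa.
Normally consolidated clay, so the full stress increment lies on the virgin compression line:
S_c = C_c·H/(1+e₀)·log₁₀(σ'_f/σ'_0) = 0.36×3/(1+1.07)×log₁₀(151/52.795)
    = 0.52174 × 0.45638 = 0.2381 m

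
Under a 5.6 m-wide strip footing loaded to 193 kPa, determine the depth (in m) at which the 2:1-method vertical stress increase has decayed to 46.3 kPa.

2:1 spreading — at depth z the loaded area has grown by z in each plan dimension:
qB/(B+z) = Δσ_z ⇒ z = qB/Δσ_z − B = 193×5.6/46.3 − 5.6 = 17.74 m

z ≈ 17.7 m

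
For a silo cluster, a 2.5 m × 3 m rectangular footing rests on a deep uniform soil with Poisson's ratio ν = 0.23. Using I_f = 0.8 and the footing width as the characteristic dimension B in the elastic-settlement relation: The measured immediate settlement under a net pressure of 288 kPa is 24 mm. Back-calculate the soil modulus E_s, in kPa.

E_s ≈ 22700 kPa

S_e = q·B·(1−ν²)/E_s · I_f  ⇒  E_s = q·B·(1−ν²)·I_f / S_e.
E_s = 288 × 2.5 × 0.9471 × 0.8 / 0.024 = 22730 kPa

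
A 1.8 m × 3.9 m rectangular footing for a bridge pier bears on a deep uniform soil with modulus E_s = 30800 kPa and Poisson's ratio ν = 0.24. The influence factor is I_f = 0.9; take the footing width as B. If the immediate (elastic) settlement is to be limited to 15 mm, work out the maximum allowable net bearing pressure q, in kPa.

q ≈ 303 kPa

S_e = q·B·(1−ν²)/E_s · I_f  ⇒  q = S_e·E_s / (B·(1−ν²)·I_f).
q = 0.015 × 30800 / (1.8 × 0.9424 × 0.9) = 302.6 kPa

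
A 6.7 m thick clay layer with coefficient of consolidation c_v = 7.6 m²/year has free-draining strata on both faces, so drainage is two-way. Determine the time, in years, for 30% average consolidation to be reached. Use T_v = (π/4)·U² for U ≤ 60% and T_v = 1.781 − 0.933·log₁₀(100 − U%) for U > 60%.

Drainage path length: H_d = H/2 = 3.35 m (double drainage).
U ≤ 60%: T_v = (π/4)·U² = (π/4)×0.3² = 0.070686.
t = T_v·H_d²/c_v = 0.070686×3.35²/7.6 = 0.1044 years.

t ≈ 0.104 years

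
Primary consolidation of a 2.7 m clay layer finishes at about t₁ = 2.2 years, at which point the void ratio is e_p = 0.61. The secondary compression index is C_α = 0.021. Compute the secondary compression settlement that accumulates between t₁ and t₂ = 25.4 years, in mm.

S_s ≈ 37.4 mm

Secondary compression: S_s = C_α·H/(1+e_p)·log₁₀(t₂/t₁)
S_s = 0.021×2.7/(1+0.61)×log₁₀(25.4/2.2)
    = 0.03522 × 1.062 = 0.03742 m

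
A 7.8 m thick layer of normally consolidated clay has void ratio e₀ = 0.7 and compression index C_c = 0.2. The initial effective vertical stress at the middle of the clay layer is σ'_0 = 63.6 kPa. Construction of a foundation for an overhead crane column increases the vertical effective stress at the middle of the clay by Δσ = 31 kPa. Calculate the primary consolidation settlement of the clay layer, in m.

S_c ≈ 0.158 m

Final effective stress: σ'_f = σ'_0 + Δσ = 63.6 + 31 = 94.6 kPa.
Normally consolidated clay, so the full stress increment lies on the virgin compression line:
S_c = C_c·H/(1+e₀)·log₁₀(σ'_f/σ'_0) = 0.2×7.8/(1+0.7)×log₁₀(94.6/63.6)
    = 0.91765 × 0.17243 = 0.1582 m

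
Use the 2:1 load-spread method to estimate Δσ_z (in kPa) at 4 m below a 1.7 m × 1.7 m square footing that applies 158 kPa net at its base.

Δσ_z ≈ 14.1 kPa

By the 2:1 method the load spreads at 1 horizontal : 2 vertical, so at depth z the loaded area has grown by z in each plan dimension:
Δσ = qBL/((B+z)(L+z)) = 158×1.7×1.7/((1.7+4)(1.7+4)) = 14.054 kPa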